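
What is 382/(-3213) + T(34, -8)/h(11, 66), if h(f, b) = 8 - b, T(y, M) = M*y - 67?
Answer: 1067051/186354 ≈ 5.7259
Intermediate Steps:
T(y, M) = -67 + M*y
382/(-3213) + T(34, -8)/h(11, 66) = 382/(-3213) + (-67 - 8*34)/(8 - 1*66) = 382*(-1/3213) + (-67 - 272)/(8 - 66) = -382/3213 - 339/(-58) = -382/3213 - 339*(-1/58) = -382/3213 + 339/58 = 1067051/186354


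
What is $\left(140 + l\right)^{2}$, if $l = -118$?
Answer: $484$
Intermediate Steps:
$\left(140 + l\right)^{2} = \left(140 - 118\right)^{2} = 22^{2} = 484$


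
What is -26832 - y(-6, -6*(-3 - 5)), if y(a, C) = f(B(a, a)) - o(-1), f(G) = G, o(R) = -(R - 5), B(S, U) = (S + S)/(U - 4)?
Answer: -134136/5 ≈ -26827.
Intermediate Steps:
B(S, U) = 2*S/(-4 + U) (B(S, U) = (2*S)/(-4 + U) = 2*S/(-4 + U))
o(R) = 5 - R (o(R) = -(-5 + R) = 5 - R)
y(a, C) = -6 + 2*a/(-4 + a) (y(a, C) = 2*a/(-4 + a) - (5 - 1*(-1)) = 2*a/(-4 + a) - (5 + 1) = 2*a/(-4 + a) - 1*6 = 2*a/(-4 + a) - 6 = -6 + 2*a/(-4 + a))
-26832 - y(-6, -6*(-3 - 5)) = -26832 - 4*(6 - 1*(-6))/(-4 - 6) = -26832 - 4*(6 + 6)/(-10) = -26832 - 4*(-1)*12/10 = -26832 - 1*(-24/5) = -26832 + 24/5 = -134136/5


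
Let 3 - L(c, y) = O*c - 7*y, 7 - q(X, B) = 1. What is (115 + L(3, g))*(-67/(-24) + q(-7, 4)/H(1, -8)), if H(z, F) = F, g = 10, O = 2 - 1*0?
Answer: 4459/12 ≈ 371.58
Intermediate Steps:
O = 2 (O = 2 + 0 = 2)
q(X, B) = 6 (q(X, B) = 7 - 1*1 = 7 - 1 = 6)
L(c, y) = 3 - 2*c + 7*y (L(c, y) = 3 - (2*c - 7*y) = 3 - (-7*y + 2*c) = 3 + (-2*c + 7*y) = 3 - 2*c + 7*y)
(115 + L(3, g))*(-67/(-24) + q(-7, 4)/H(1, -8)) = (115 + (3 - 2*3 + 7*10))*(-67/(-24) + 6/(-8)) = (115 + (3 - 6 + 70))*(-67*(-1/24) + 6*(-1/8)) = (115 + 67)*(67/24 - 3/4) = 182*(49/24) = 4459/12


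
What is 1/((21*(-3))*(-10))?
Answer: 1/630 ≈ 0.0015873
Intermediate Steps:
1/((21*(-3))*(-10)) = 1/(-63*(-10)) = 1/630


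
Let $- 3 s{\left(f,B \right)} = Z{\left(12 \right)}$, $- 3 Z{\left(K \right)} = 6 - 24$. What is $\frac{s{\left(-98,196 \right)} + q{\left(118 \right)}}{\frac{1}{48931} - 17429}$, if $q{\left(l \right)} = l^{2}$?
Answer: $- \frac{340608691}{426409199} \approx -0.79878$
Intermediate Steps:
$Z{\left(K \right)} = 6$ ($Z{\left(K \right)} = - \frac{6 - 24}{3} = \left(- \frac{1}{3}\right) \left(-18\right) = 6$)
$s{\left(f,B \right)} = -2$ ($s{\left(f,B \right)} = \left(- \frac{1}{3}\right) 6 = -2$)
$\frac{s{\left(-98,196 \right)} + q{\left(118 \right)}}{\frac{1}{48931} - 17429} = \frac{-2 + 118^{2}}{\frac{1}{48931} - 17429} = \frac{-2 + 13924}{\frac{1}{48931} - 17429} = \frac{13922}{- \frac{852818398}{48931}} = 13922 \left(- \frac{48931}{852818398}\right) = - \frac{340608691}{426409199}$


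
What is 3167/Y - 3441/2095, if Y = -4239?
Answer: -21221264/8880705 ≈ -2.3896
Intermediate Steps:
3167/Y - 3441/2095 = 3167/(-4239) - 3441/2095 = 3167*(-1/4239) - 3441*1/2095 = -3167/4239 - 3441/2095 = -21221264/8880705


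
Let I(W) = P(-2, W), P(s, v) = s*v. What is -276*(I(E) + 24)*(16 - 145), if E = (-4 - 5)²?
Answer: -4913352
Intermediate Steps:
E = 81 (E = (-9)² = 81)
I(W) = -2*W
-276*(I(E) + 24)*(16 - 145) = -276*(-2*81 + 24)*(16 - 145) = -276*(-162 + 24)*(-129) = -(-38088)*(-129) = -276*17802 = -4913352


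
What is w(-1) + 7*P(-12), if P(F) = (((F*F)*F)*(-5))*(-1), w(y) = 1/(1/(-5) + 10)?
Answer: -2963515/49 ≈ -60480.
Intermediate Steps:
w(y) = 5/49 (w(y) = 1/(-⅕ + 10) = 1/(49/5) = 5/49)
P(F) = 5*F³ (P(F) = ((F²*F)*(-5))*(-1) = (F³*(-5))*(-1) = -5*F³*(-1) = 5*F³)
w(-1) + 7*P(-12) = 5/49 + 7*(5*(-12)³) = 5/49 + 7*(5*(-1728)) = 5/49 + 7*(-8640) = 5/49 - 60480 = -2963515/49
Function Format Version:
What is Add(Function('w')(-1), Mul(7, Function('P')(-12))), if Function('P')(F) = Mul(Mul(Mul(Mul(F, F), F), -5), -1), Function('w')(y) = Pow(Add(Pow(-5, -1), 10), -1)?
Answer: Rational(-2963515, 49) ≈ -60480.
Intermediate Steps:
Function('w')(y) = Rational(5, 49) (Function('w')(y) = Pow(Add(Rational(-1, 5), 10), -1) = Pow(Rational(49, 5), -1) = Rational(5, 49))
Function('P')(F) = Mul(5, Pow(F, 3)) (Function('P')(F) = Mul(Mul(Mul(Pow(F, 2), F), -5), -1) = Mul(Mul(Pow(F, 3), -5), -1) = Mul(Mul(-5, Pow(F, 3)), -1) = Mul(5, Pow(F, 3)))
Add(Function('w')(-1), Mul(7, Function('P')(-12))) = Add(Rational(5, 49), Mul(7, Mul(5, Pow(-12, 3)))) = Add(Rational(5, 49), Mul(7, Mul(5, -1728))) = Add(Rational(5, 49), Mul(7, -8640)) = Add(Rational(5, 49), -60480) = Rational(-2963515, 49)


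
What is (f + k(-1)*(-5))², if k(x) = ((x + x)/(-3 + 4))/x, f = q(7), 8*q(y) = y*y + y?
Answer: 9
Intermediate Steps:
q(y) = y/8 + y²/8 (q(y) = (y*y + y)/8 = (y² + y)/8 = (y + y²)/8 = y/8 + y²/8)
f = 7 (f = (⅛)*7*(1 + 7) = (⅛)*7*8 = 7)
k(x) = 2 (k(x) = ((2*x)/1)/x = ((2*x)*1)/x = (2*x)/x = 2)
(f + k(-1)*(-5))² = (7 + 2*(-5))² = (7 - 10)² = (-3)² = 9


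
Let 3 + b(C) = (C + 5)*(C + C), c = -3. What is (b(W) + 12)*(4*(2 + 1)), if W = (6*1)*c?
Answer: 5724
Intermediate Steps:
W = -18 (W = (6*1)*(-3) = 6*(-3) = -18)
b(C) = -3 + 2*C*(5 + C) (b(C) = -3 + (C + 5)*(C + C) = -3 + (5 + C)*(2*C) = -3 + 2*C*(5 + C))
(b(W) + 12)*(4*(2 + 1)) = ((-3 + 2*(-18)² + 10*(-18)) + 12)*(4*(2 + 1)) = ((-3 + 2*324 - 180) + 12)*(4*3) = ((-3 + 648 - 180) + 12)*12 = (465 + 12)*12 = 477*12 = 5724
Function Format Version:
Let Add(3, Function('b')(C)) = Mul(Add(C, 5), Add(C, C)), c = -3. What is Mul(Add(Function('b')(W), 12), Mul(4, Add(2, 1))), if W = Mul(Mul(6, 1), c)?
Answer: 5724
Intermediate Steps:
W = -18 (W = Mul(Mul(6, 1), -3) = Mul(6, -3) = -18)
Function('b')(C) = Add(-3, Mul(2, C, Add(5, C))) (Function('b')(C) = Add(-3, Mul(Add(C, 5), Add(C, C))) = Add(-3, Mul(Add(5, C), Mul(2, C))) = Add(-3, Mul(2, C, Add(5, C))))
Mul(Add(Function('b')(W), 12), Mul(4, Add(2, 1))) = Mul(Add(Add(-3, Mul(2, Pow(-18, 2)), Mul(10, -18)), 12), Mul(4, Add(2, 1))) = Mul(Add(Add(-3, Mul(2, 324), -180), 12), Mul(4, 3)) = Mul(Add(Add(-3, 648, -180), 12), 12) = Mul(Add(465, 12), 12) = Mul(477, 12) = 5724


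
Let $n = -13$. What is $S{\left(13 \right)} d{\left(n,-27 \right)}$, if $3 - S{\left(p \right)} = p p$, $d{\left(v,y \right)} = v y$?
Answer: $-58266$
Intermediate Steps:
$S{\left(p \right)} = 3 - p^{2}$ ($S{\left(p \right)} = 3 - p p = 3 - p^{2}$)
$S{\left(13 \right)} d{\left(n,-27 \right)} = \left(3 - 13^{2}\right) \left(\left(-13\right) \left(-27\right)\right) = \left(3 - 169\right) 351 = \left(-166\right) 351 = -58266$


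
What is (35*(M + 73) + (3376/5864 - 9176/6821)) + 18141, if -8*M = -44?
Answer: 208868657069/9999586 ≈ 20888.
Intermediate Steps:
M = 11/2 (M = -1/8*(-44) = 11/2 ≈ 5.5000)
(35*(M + 73) + (3376/5864 - 9176/6821)) + 18141 = (35*(11/2 + 73) + (3376/5864 - 9176/6821)) + 18141 = (35*(157/2) + (3376*(1/5864) - 9176*1/6821)) + 18141 = (5495/2 + (422/733 - 9176/6821)) + 18141 = (5495/2 - 3847546/4999793) + 18141 = 27466167443/9999586 + 18141 = 208868657069/9999586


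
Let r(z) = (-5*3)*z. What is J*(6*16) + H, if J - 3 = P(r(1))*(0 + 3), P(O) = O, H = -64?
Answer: -4096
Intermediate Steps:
r(z) = -15*z
J = -42 (J = 3 + (-15*1)*(0 + 3) = 3 - 15*3 = 3 - 45 = -42)
J*(6*16) + H = -252*16 - 64 = -42*96 - 64 = -4032 - 64 = -4096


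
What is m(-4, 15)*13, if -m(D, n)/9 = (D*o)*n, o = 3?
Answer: 21060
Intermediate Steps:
m(D, n) = -27*D*n (m(D, n) = -9*D*3*n = -9*3*D*n = -27*D*n)
m(-4, 15)*13 = -27*(-4)*15*13 = 1620*13 = 21060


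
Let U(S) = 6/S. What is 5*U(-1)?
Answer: -30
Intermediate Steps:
5*U(-1) = 5*(6/(-1)) = 5*(6*(-1)) = 5*(-6) = -30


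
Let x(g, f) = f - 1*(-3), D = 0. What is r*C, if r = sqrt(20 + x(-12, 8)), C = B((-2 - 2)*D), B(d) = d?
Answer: 0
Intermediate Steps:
x(g, f) = 3 + f (x(g, f) = f + 3 = 3 + f)
C = 0 (C = (-2 - 2)*0 = -4*0 = 0)
r = sqrt(31) (r = sqrt(20 + (3 + 8)) = sqrt(20 + 11) = sqrt(31) ≈ 5.5678)
r*C = sqrt(31)*0 = 0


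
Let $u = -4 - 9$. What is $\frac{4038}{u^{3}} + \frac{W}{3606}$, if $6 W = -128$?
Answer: $- \frac{21911846}{11883573} \approx -1.8439$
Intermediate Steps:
$W = - \frac{64}{3}$ ($W = \frac{1}{6} \left(-128\right) = - \frac{64}{3} \approx -21.333$)
$u = -13$ ($u = -4 - 9 = -13$)
$\frac{4038}{u^{3}} + \frac{W}{3606} = \frac{4038}{\left(-13\right)^{3}} - \frac{64}{3 \cdot 3606} = \frac{4038}{-2197} - \frac{32}{5409} = 4038 \left(- \frac{1}{2197}\right) - \frac{32}{5409} = - \frac{4038}{2197} - \frac{32}{5409} = - \frac{21911846}{11883573}$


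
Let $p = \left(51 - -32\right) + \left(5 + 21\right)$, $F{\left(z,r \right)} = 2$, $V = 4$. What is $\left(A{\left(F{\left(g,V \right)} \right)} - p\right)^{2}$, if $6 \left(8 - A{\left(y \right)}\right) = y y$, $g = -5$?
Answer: $\frac{93025}{9} \approx 10336.0$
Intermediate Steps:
$A{\left(y \right)} = 8 - \frac{y^{2}}{6}$ ($A{\left(y \right)} = 8 - \frac{y y}{6} = 8 - \frac{y^{2}}{6}$)
$p = 109$ ($p = \left(51 + 32\right) + 26 = 83 + 26 = 109$)
$\left(A{\left(F{\left(g,V \right)} \right)} - p\right)^{2} = \left(\left(8 - \frac{2^{2}}{6}\right) - 109\right)^{2} = \left(\left(8 - \frac{2}{3}\right) - 109\right)^{2} = \left(\frac{22}{3} - 109\right)^{2} = \left(- \frac{305}{3}\right)^{2} = \frac{93025}{9}$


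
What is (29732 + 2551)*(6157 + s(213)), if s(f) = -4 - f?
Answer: 191761020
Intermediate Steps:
(29732 + 2551)*(6157 + s(213)) = (29732 + 2551)*(6157 + (-4 - 1*213)) = 32283*(6157 + (-4 - 213)) = 32283*(6157 - 217) = 32283*5940 = 191761020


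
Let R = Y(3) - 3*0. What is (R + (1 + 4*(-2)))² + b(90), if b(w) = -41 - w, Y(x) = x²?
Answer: -127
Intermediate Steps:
R = 9 (R = 3² - 3*0 = 9 + 0 = 9)
(R + (1 + 4*(-2)))² + b(90) = (9 + (1 + 4*(-2)))² + (-41 - 1*90) = (9 + (1 - 8))² + (-41 - 90) = (9 - 7)² - 131 = 2² - 131 = 4 - 131 = -127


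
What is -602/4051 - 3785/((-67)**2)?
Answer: -18035413/18184939 ≈ -0.99178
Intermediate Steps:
-602/4051 - 3785/((-67)**2) = -602*1/4051 - 3785/4489 = -602/4051 - 3785*1/4489 = -602/4051 - 3785/4489 = -18035413/18184939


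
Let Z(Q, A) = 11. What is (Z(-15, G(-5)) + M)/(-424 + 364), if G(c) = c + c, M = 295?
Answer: -51/10 ≈ -5.1000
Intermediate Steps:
G(c) = 2*c
(Z(-15, G(-5)) + M)/(-424 + 364) = (11 + 295)/(-424 + 364) = 306/(-60) = 306*(-1/60) = -51/10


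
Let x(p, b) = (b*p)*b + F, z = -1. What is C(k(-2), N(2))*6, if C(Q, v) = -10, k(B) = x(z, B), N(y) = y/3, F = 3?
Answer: -60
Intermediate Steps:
x(p, b) = 3 + p*b² (x(p, b) = (b*p)*b + 3 = p*b² + 3 = 3 + p*b²)
N(y) = y/3 (N(y) = y*(⅓) = y/3)
k(B) = 3 - B²
C(k(-2), N(2))*6 = -10*6 = -60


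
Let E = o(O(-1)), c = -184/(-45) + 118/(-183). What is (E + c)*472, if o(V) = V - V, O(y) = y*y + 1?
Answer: 4462288/2745 ≈ 1625.6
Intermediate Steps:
c = 9454/2745 (c = -184*(-1/45) + 118*(-1/183) = 184/45 - 118/183 = 9454/2745 ≈ 3.4441)
O(y) = 1 + y² (O(y) = y² + 1 = 1 + y²)
o(V) = 0
E = 0
(E + c)*472 = (0 + 9454/2745)*472 = (9454/2745)*472 = 4462288/2745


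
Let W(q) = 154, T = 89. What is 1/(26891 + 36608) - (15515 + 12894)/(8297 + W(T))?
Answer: -1803934640/536630049 ≈ -3.3616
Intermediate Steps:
1/(26891 + 36608) - (15515 + 12894)/(8297 + W(T)) = 1/(26891 + 36608) - (15515 + 12894)/(8297 + 154) = 1/63499 - 28409/8451 = -1803934640/536630049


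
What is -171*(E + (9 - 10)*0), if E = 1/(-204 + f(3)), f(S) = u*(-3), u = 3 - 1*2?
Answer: 19/23 ≈ 0.82609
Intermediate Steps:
u = 1 (u = 3 - 2 = 1)
f(S) = -3 (f(S) = 1*(-3) = -3)
E = -1/207 (E = 1/(-204 - 3) = 1/(-207) = -1/207 ≈ -0.0048309)
-171*(E + (9 - 10)*0) = -171*(-1/207 + (9 - 10)*0) = -171*(-1/207 - 1*0) = -171*(-1/207 + 0) = -171*(-1/207) = 19/23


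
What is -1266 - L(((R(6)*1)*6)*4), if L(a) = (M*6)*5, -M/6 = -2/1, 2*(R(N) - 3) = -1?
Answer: -1626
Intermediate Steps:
R(N) = 5/2 (R(N) = 3 + (½)*(-1) = 3 - ½ = 5/2)
M = 12 (M = -(-12)/1 = -(-12) = -6*(-2) = 12)
L(a) = 360 (L(a) = (12*6)*5 = 72*5 = 360)
-1266 - L(((R(6)*1)*6)*4) = -1266 - 1*360 = -1266 - 360 = -1626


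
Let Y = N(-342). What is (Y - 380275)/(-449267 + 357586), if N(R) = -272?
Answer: 380547/91681 ≈ 4.1508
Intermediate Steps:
Y = -272
(Y - 380275)/(-449267 + 357586) = (-272 - 380275)/(-449267 + 357586) = -380547/(-91681) = -380547*(-1/91681) = 380547/91681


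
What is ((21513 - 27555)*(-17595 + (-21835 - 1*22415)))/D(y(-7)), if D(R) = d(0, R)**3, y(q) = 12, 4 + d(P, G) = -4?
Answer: -186833745/256 ≈ -7.2982e+5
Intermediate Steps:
d(P, G) = -8 (d(P, G) = -4 - 4 = -8)
D(R) = -512 (D(R) = (-8)**3 = -512)
((21513 - 27555)*(-17595 + (-21835 - 1*22415)))/D(y(-7)) = ((21513 - 27555)*(-17595 + (-21835 - 1*22415)))/(-512) = -6042*(-17595 + (-21835 - 22415))*(-1/512) = -6042*(-17595 - 44250)*(-1/512) = -6042*(-61845)*(-1/512) = 373667490*(-1/512) = -186833745/256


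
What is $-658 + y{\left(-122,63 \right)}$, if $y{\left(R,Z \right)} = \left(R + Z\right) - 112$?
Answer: $-829$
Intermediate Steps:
$y{\left(R,Z \right)} = -112 + R + Z$
$-658 + y{\left(-122,63 \right)} = -658 - 171 = -829$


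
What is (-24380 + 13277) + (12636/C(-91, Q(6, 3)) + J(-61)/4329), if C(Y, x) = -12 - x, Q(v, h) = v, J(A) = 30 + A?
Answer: -51103876/4329 ≈ -11805.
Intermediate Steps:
(-24380 + 13277) + (12636/C(-91, Q(6, 3)) + J(-61)/4329) = (-24380 + 13277) + (12636/(-12 - 1*6) + (30 - 61)/4329) = -11103 + (12636/(-12 - 6) - 31*1/4329) = -11103 + (12636/(-18) - 31/4329) = -11103 + (12636*(-1/18) - 31/4329) = -11103 + (-702 - 31/4329) = -11103 - 3038989/4329 = -51103876/4329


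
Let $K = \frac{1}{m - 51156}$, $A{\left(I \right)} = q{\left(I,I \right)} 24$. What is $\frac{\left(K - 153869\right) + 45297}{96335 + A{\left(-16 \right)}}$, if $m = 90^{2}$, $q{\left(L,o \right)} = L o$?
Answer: $- \frac{4674676033}{4412335824} \approx -1.0595$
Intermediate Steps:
$m = 8100$
$A{\left(I \right)} = 24 I^{2}$ ($A{\left(I \right)} = I I 24 = I^{2} \cdot 24 = 24 I^{2}$)
$K = - \frac{1}{43056}$ ($K = \frac{1}{8100 - 51156} = \frac{1}{-43056} = - \frac{1}{43056} \approx -2.3226 \cdot 10^{-5}$)
$\frac{\left(K - 153869\right) + 45297}{96335 + A{\left(-16 \right)}} = \frac{\left(- \frac{1}{43056} - 153869\right) + 45297}{96335 + 24 \left(-16\right)^{2}} = \frac{\left(- \frac{1}{43056} - 153869\right) + 45297}{96335 + 24 \cdot 256} = \frac{- \frac{6624983665}{43056} + 45297}{96335 + 6144} = - \frac{4674676033}{43056 \cdot 102479} = \left(- \frac{4674676033}{43056}\right) \frac{1}{102479} = - \frac{4674676033}{4412335824}$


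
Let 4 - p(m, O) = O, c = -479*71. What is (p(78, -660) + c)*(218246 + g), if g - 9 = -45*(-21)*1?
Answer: -7309224000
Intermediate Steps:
g = 954 (g = 9 - 45*(-21)*1 = 9 + 945*1 = 9 + 945 = 954)
c = -34009
p(m, O) = 4 - O
(p(78, -660) + c)*(218246 + g) = ((4 - 1*(-660)) - 34009)*(218246 + 954) = ((4 + 660) - 34009)*219200 = (664 - 34009)*219200 = -33345*219200 = -7309224000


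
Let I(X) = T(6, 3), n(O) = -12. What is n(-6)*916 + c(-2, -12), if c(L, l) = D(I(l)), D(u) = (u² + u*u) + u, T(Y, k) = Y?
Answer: -10914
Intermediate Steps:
I(X) = 6
D(u) = u + 2*u² (D(u) = (u² + u²) + u = 2*u² + u = u + 2*u²)
c(L, l) = 78 (c(L, l) = 6*(1 + 2*6) = 6*(1 + 12) = 6*13 = 78)
n(-6)*916 + c(-2, -12) = -12*916 + 78 = -10992 + 78 = -10914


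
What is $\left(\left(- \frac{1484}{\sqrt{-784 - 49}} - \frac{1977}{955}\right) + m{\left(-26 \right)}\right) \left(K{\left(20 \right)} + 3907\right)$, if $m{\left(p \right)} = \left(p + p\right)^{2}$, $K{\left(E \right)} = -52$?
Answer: $\frac{1989444453}{191} + \frac{817260 i \sqrt{17}}{17} \approx 1.0416 \cdot 10^{7} + 1.9821 \cdot 10^{5} i$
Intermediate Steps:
$m{\left(p \right)} = 4 p^{2}$ ($m{\left(p \right)} = \left(2 p\right)^{2} = 4 p^{2}$)
$\left(\left(- \frac{1484}{\sqrt{-784 - 49}} - \frac{1977}{955}\right) + m{\left(-26 \right)}\right) \left(K{\left(20 \right)} + 3907\right) = \left(\left(- \frac{1484}{\sqrt{-784 - 49}} - \frac{1977}{955}\right) + 4 \left(-26\right)^{2}\right) \left(-52 + 3907\right) = \left(\left(- \frac{1484}{\sqrt{-833}} - \frac{1977}{955}\right) + 4 \cdot 676\right) 3855 = \left(\left(- \frac{1484}{7 i \sqrt{17}} - \frac{1977}{955}\right) + 2704\right) 3855 = \left(\left(- 1484 \left(- \frac{i \sqrt{17}}{119}\right) - \frac{1977}{955}\right) + 2704\right) 3855 = \left(\left(\frac{212 i \sqrt{17}}{17} - \frac{1977}{955}\right) + 2704\right) 3855 = \left(\left(- \frac{1977}{955} + \frac{212 i \sqrt{17}}{17}\right) + 2704\right) 3855 = \left(\frac{2580343}{955} + \frac{212 i \sqrt{17}}{17}\right) 3855 = \frac{1989444453}{191} + \frac{817260 i \sqrt{17}}{17}$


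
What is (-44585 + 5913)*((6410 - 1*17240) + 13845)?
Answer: -116596080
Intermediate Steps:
(-44585 + 5913)*((6410 - 1*17240) + 13845) = -38672*((6410 - 17240) + 13845) = -38672*(-10830 + 13845) = -38672*3015 = -116596080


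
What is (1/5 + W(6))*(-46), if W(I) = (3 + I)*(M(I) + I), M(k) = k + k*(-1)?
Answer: -12466/5 ≈ -2493.2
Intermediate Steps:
M(k) = 0 (M(k) = k - k = 0)
W(I) = I*(3 + I) (W(I) = (3 + I)*(0 + I) = (3 + I)*I = I*(3 + I))
(1/5 + W(6))*(-46) = (1/5 + 6*(3 + 6))*(-46) = (⅕ + 6*9)*(-46) = (⅕ + 54)*(-46) = (271/5)*(-46) = -12466/5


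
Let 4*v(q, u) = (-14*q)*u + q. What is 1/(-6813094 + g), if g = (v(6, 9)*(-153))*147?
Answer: -2/5192063 ≈ -3.8520e-7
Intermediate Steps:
v(q, u) = q/4 - 7*q*u/2 (v(q, u) = ((-14*q)*u + q)/4 = (-14*q*u + q)/4 = (q - 14*q*u)/4 = q/4 - 7*q*u/2)
g = 8434125/2 (g = (((¼)*6*(1 - 14*9))*(-153))*147 = (((¼)*6*(1 - 126))*(-153))*147 = (((¼)*6*(-125))*(-153))*147 = -375/2*(-153)*147 = (57375/2)*147 = 8434125/2 ≈ 4.2171e+6)
1/(-6813094 + g) = 1/(-6813094 + 8434125/2) = 1/(-5192063/2) = -2/5192063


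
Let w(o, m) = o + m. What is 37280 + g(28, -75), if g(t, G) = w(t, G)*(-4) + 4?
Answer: 37472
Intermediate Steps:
w(o, m) = m + o
g(t, G) = 4 - 4*G - 4*t (g(t, G) = (G + t)*(-4) + 4 = (-4*G - 4*t) + 4 = 4 - 4*G - 4*t)
37280 + g(28, -75) = 37280 + (4 - 4*(-75) - 4*28) = 37280 + (4 + 300 - 112) = 37280 + 192 = 37472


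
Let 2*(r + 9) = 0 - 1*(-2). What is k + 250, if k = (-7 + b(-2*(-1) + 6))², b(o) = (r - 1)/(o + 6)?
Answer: 60449/196 ≈ 308.41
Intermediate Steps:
r = -8 (r = -9 + (0 - 1*(-2))/2 = -9 + (0 + 2)/2 = -9 + (½)*2 = -9 + 1 = -8)
b(o) = -9/(6 + o) (b(o) = (-8 - 1)/(o + 6) = -9/(6 + o))
k = 11449/196 (k = (-7 - 9/(6 + (-2*(-1) + 6)))² = (-7 - 9/(6 + (2 + 6)))² = (-7 - 9/(6 + 8))² = (-7 - 9/14)² = (-107/14)² = 11449/196 ≈ 58.413)
k + 250 = 11449/196 + 250 = 60449/196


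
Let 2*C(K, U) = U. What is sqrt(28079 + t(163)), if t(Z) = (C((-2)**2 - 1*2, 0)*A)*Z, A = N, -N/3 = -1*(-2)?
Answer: sqrt(28079) ≈ 167.57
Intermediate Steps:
C(K, U) = U/2
N = -6 (N = -(-3)*(-2) = -3*2 = -6)
A = -6
t(Z) = 0 (t(Z) = (((1/2)*0)*(-6))*Z = (0*(-6))*Z = 0*Z = 0)
sqrt(28079 + t(163)) = sqrt(28079 + 0) = sqrt(28079)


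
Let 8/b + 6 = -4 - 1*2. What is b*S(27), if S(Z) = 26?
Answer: -52/3 ≈ -17.333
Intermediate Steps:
b = -⅔ (b = 8/(-6 + (-4 - 1*2)) = 8/(-6 + (-4 - 2)) = 8/(-6 - 6) = 8/(-12) = 8*(-1/12) = -⅔ ≈ -0.66667)
b*S(27) = -⅔*26 = -52/3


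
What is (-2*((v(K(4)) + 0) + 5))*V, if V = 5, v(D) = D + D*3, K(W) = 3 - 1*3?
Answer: -50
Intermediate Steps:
K(W) = 0 (K(W) = 3 - 3 = 0)
v(D) = 4*D (v(D) = D + 3*D = 4*D)
(-2*((v(K(4)) + 0) + 5))*V = -2*((4*0 + 0) + 5)*5 = -2*((0 + 0) + 5)*5 = -2*(0 + 5)*5 = -2*5*5 = -10*5 = -50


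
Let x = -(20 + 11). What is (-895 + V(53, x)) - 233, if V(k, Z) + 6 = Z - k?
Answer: -1218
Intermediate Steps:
x = -31 (x = -1*31 = -31)
V(k, Z) = -6 + Z - k (V(k, Z) = -6 + (Z - k) = -6 + Z - k)
(-895 + V(53, x)) - 233 = (-895 + (-6 - 31 - 1*53)) - 233 = (-895 + (-6 - 31 - 53)) - 233 = (-895 - 90) - 233 = -985 - 233 = -1218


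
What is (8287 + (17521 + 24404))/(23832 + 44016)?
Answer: 12553/16962 ≈ 0.74007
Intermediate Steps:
(8287 + (17521 + 24404))/(23832 + 44016) = (8287 + 41925)/67848 = 50212*(1/67848) = 12553/16962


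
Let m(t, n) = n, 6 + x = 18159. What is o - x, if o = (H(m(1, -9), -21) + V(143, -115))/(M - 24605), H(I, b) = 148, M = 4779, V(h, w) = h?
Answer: -359901669/19826 ≈ -18153.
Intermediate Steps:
x = 18153 (x = -6 + 18159 = 18153)
o = -291/19826 (o = (148 + 143)/(4779 - 24605) = 291/(-19826) = 291*(-1/19826) = -291/19826 ≈ -0.014678)
o - x = -291/19826 - 1*18153 = -291/19826 - 18153 = -359901669/19826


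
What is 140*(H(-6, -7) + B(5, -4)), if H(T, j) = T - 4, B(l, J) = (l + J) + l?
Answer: -560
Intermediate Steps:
B(l, J) = J + 2*l (B(l, J) = (J + l) + l = J + 2*l)
H(T, j) = -4 + T
140*(H(-6, -7) + B(5, -4)) = 140*((-4 - 6) + (-4 + 2*5)) = 140*(-10 + (-4 + 10)) = 140*(-10 + 6) = 140*(-4) = -560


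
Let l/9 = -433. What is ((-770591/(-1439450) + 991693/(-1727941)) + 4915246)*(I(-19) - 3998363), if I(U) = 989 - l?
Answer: -48822716071873652105882937/2487284672450 ≈ -1.9629e+13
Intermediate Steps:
l = -3897 (l = 9*(-433) = -3897)
I(U) = 4886 (I(U) = 989 - 1*(-3897) = 989 + 3897 = 4886)
((-770591/(-1439450) + 991693/(-1727941)) + 4915246)*(I(-19) - 3998363) = ((-770591/(-1439450) + 991693/(-1727941)) + 4915246)*(4886 - 3998363) = ((-770591*(-1/1439450) + 991693*(-1/1727941)) + 4915246)*(-3993477) = ((770591/1439450 - 991693/1727941) + 4915246)*(-3993477) = (-95956705719/2487284672450 + 4915246)*(-3993477) = (12225615941164466981/2487284672450)*(-3993477) = -48822716071873652105882937/2487284672450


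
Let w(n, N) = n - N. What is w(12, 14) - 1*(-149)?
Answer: 147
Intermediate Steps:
w(12, 14) - 1*(-149) = (12 - 1*14) - 1*(-149) = (12 - 14) + 149 = -2 + 149 = 147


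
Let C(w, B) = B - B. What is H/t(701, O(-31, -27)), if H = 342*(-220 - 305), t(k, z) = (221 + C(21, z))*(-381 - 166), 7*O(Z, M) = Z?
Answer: 179550/120887 ≈ 1.4853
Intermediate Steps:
C(w, B) = 0
O(Z, M) = Z/7
t(k, z) = -120887 (t(k, z) = (221 + 0)*(-381 - 166) = 221*(-547) = -120887)
H = -179550 (H = 342*(-525) = -179550)
H/t(701, O(-31, -27)) = -179550/(-120887) = -179550*(-1/120887) = 179550/120887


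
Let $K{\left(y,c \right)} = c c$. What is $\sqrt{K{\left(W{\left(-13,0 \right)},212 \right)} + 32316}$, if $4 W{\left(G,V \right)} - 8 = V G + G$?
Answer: $2 \sqrt{19315} \approx 277.96$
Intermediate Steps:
$W{\left(G,V \right)} = 2 + \frac{G}{4} + \frac{G V}{4}$ ($W{\left(G,V \right)} = 2 + \frac{V G + G}{4} = 2 + \frac{G V + G}{4} = 2 + \frac{G + G V}{4} = 2 + \left(\frac{G}{4} + \frac{G V}{4}\right) = 2 + \frac{G}{4} + \frac{G V}{4}$)
$K{\left(y,c \right)} = c^{2}$
$\sqrt{K{\left(W{\left(-13,0 \right)},212 \right)} + 32316} = \sqrt{212^{2} + 32316} = \sqrt{44944 + 32316} = \sqrt{77260} = 2 \sqrt{19315}$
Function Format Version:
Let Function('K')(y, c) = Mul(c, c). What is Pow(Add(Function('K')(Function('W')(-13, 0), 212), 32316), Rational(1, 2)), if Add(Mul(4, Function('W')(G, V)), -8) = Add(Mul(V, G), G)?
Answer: Mul(2, Pow(19315, Rational(1, 2))) ≈ 277.96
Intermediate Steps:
Function('W')(G, V) = Add(2, Mul(Rational(1, 4), G), Mul(Rational(1, 4), G, V)) (Function('W')(G, V) = Add(2, Mul(Rational(1, 4), Add(Mul(V, G), G))) = Add(2, Mul(Rational(1, 4), Add(Mul(G, V), G))) = Add(2, Mul(Rational(1, 4), Add(G, Mul(G, V)))) = Add(2, Add(Mul(Rational(1, 4), G), Mul(Rational(1, 4), G, V))) = Add(2, Mul(Rational(1, 4), G), Mul(Rational(1, 4), G, V)))
Function('K')(y, c) = Pow(c, 2)
Pow(Add(Function('K')(Function('W')(-13, 0), 212), 32316), Rational(1, 2)) = Pow(Add(Pow(212, 2), 32316), Rational(1, 2)) = Pow(Add(44944, 32316), Rational(1, 2)) = Pow(77260, Rational(1, 2)) = Mul(2, Pow(19315, Rational(1, 2)))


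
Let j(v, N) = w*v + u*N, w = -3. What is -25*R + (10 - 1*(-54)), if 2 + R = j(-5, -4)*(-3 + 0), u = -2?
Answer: 1839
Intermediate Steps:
j(v, N) = -3*v - 2*N
R = -71 (R = -2 + (-3*(-5) - 2*(-4))*(-3 + 0) = -2 + (15 + 8)*(-3) = -2 + 23*(-3) = -2 - 69 = -71)
-25*R + (10 - 1*(-54)) = -25*(-71) + (10 - 1*(-54)) = 1775 + (10 + 54) = 1775 + 64 = 1839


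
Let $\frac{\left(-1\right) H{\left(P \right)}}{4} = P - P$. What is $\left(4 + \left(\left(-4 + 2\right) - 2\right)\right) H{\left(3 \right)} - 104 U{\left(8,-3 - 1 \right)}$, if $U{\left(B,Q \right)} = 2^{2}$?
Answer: $-416$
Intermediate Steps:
$U{\left(B,Q \right)} = 4$
$H{\left(P \right)} = 0$ ($H{\left(P \right)} = - 4 \left(P - P\right) = \left(-4\right) 0 = 0$)
$\left(4 + \left(\left(-4 + 2\right) - 2\right)\right) H{\left(3 \right)} - 104 U{\left(8,-3 - 1 \right)} = \left(4 + \left(\left(-4 + 2\right) - 2\right)\right) 0 - 416 = \left(4 - 4\right) 0 - 416 = 0 \cdot 0 - 416 = 0 - 416 = -416$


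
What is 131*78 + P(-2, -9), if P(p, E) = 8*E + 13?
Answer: 10159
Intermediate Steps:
P(p, E) = 13 + 8*E
131*78 + P(-2, -9) = 131*78 + (13 + 8*(-9)) = 10218 + (13 - 72) = 10218 - 59 = 10159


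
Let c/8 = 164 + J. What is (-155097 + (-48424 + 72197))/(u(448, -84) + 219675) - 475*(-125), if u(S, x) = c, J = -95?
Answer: 13075846801/220227 ≈ 59374.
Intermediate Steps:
c = 552 (c = 8*(164 - 95) = 8*69 = 552)
u(S, x) = 552
(-155097 + (-48424 + 72197))/(u(448, -84) + 219675) - 475*(-125) = (-155097 + (-48424 + 72197))/(552 + 219675) - 475*(-125) = (-155097 + 23773)/220227 + 59375 = -131324*1/220227 + 59375 = -131324/220227 + 59375 = 13075846801/220227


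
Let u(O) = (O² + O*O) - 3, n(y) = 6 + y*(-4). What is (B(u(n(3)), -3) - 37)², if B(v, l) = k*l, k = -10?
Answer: 49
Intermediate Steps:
n(y) = 6 - 4*y
u(O) = -3 + 2*O² (u(O) = (O² + O²) - 3 = 2*O² - 3 = -3 + 2*O²)
B(v, l) = -10*l
(B(u(n(3)), -3) - 37)² = (-10*(-3) - 37)² = (30 - 37)² = (-7)² = 49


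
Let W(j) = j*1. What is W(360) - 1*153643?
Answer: -153283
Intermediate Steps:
W(j) = j
W(360) - 1*153643 = 360 - 1*153643 = 360 - 153643 = -153283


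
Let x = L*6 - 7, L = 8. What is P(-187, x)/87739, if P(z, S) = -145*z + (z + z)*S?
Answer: 11781/87739 ≈ 0.13427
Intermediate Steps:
x = 41 (x = 8*6 - 7 = 48 - 7 = 41)
P(z, S) = -145*z + 2*S*z (P(z, S) = -145*z + (2*z)*S = -145*z + 2*S*z)
P(-187, x)/87739 = -187*(-145 + 2*41)/87739 = -187*(-145 + 82)*(1/87739) = -187*(-63)*(1/87739) = 11781*(1/87739) = 11781/87739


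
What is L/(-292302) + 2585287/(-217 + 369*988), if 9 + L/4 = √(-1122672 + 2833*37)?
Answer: 41983204303/5916760845 - 2*I*√1017851/146151 ≈ 7.0956 - 0.013806*I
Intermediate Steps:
L = -36 + 4*I*√1017851 (L = -36 + 4*√(-1122672 + 2833*37) = -36 + 4*√(-1122672 + 104821) = -36 + 4*√(-1017851) = -36 + 4*(I*√1017851) = -36 + 4*I*√1017851 ≈ -36.0 + 4035.5*I)
L/(-292302) + 2585287/(-217 + 369*988) = (-36 + 4*I*√1017851)/(-292302) + 2585287/(-217 + 369*988) = (-36 + 4*I*√1017851)*(-1/292302) + 2585287/(-217 + 364572) = (2/16239 - 2*I*√1017851/146151) + 2585287/364355 = 41983204303/5916760845 - 2*I*√1017851/146151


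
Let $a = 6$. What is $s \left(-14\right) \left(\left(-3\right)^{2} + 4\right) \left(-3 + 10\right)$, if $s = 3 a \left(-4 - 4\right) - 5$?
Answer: $189826$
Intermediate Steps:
$s = -149$ ($s = 3 \cdot 6 \left(-4 - 4\right) - 5 = 3 \cdot 6 \left(-8\right) - 5 = 3 \left(-48\right) - 5 = -144 - 5 = -149$)
$s \left(-14\right) \left(\left(-3\right)^{2} + 4\right) \left(-3 + 10\right) = \left(-149\right) \left(-14\right) \left(\left(-3\right)^{2} + 4\right) \left(-3 + 10\right) = 2086 \left(9 + 4\right) 7 = 2086 \cdot 13 \cdot 7 = 2086 \cdot 91 = 189826$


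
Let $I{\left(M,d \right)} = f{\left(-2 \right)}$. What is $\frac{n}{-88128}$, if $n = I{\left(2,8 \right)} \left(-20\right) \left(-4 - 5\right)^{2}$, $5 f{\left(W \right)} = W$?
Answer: $- \frac{1}{136} \approx -0.0073529$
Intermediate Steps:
$f{\left(W \right)} = \frac{W}{5}$
$I{\left(M,d \right)} = - \frac{2}{5}$ ($I{\left(M,d \right)} = \frac{1}{5} \left(-2\right) = - \frac{2}{5}$)
$n = 648$ ($n = \left(- \frac{2}{5}\right) \left(-20\right) \left(-4 - 5\right)^{2} = 8 \left(-9\right)^{2} = 8 \cdot 81 = 648$)
$\frac{n}{-88128} = \frac{648}{-88128} = 648 \left(- \frac{1}{88128}\right) = - \frac{1}{136}$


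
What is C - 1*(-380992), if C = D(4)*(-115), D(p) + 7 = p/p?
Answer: 381682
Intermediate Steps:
D(p) = -6 (D(p) = -7 + p/p = -7 + 1 = -6)
C = 690 (C = -6*(-115) = 690)
C - 1*(-380992) = 690 - 1*(-380992) = 690 + 380992 = 381682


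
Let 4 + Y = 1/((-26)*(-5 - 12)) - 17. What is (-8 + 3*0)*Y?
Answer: 37124/221 ≈ 167.98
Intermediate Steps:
Y = -9281/442 (Y = -4 + (1/((-26)*(-5 - 12)) - 17) = -4 + (-1/26/(-17) - 17) = -4 + (-1/26*(-1/17) - 17) = -4 + (1/442 - 17) = -4 - 7513/442 = -9281/442 ≈ -20.998)
(-8 + 3*0)*Y = (-8 + 3*0)*(-9281/442) = (-8 + 0)*(-9281/442) = -8*(-9281/442) = 37124/221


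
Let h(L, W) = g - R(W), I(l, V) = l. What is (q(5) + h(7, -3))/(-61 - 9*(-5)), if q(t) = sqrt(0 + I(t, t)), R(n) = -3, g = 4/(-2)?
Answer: -1/16 - sqrt(5)/16 ≈ -0.20225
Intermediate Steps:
g = -2 (g = 4*(-1/2) = -2)
h(L, W) = 1 (h(L, W) = -2 - 1*(-3) = -2 + 3 = 1)
q(t) = sqrt(t) (q(t) = sqrt(0 + t) = sqrt(t))
(q(5) + h(7, -3))/(-61 - 9*(-5)) = (sqrt(5) + 1)/(-61 - 9*(-5)) = (1 + sqrt(5))/(-61 + 45) = (1 + sqrt(5))/(-16) = -(1 + sqrt(5))/16 = -1/16 - sqrt(5)/16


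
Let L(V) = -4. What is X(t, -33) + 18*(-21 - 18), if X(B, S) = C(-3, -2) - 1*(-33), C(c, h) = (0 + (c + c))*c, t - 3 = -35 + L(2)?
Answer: -651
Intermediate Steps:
t = -36 (t = 3 + (-35 - 4) = 3 - 39 = -36)
C(c, h) = 2*c² (C(c, h) = (0 + 2*c)*c = (2*c)*c = 2*c²)
X(B, S) = 51 (X(B, S) = 2*(-3)² - 1*(-33) = 2*9 + 33 = 18 + 33 = 51)
X(t, -33) + 18*(-21 - 18) = 51 + 18*(-21 - 18) = 51 + 18*(-39) = 51 - 702 = -651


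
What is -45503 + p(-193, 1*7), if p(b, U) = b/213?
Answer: -9692332/213 ≈ -45504.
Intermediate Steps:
p(b, U) = b/213 (p(b, U) = b*(1/213) = b/213)
-45503 + p(-193, 1*7) = -45503 + (1/213)*(-193) = -45503 - 193/213 = -9692332/213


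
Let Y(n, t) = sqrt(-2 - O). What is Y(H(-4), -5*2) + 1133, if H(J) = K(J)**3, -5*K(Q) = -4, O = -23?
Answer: 1133 + sqrt(21) ≈ 1137.6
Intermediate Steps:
K(Q) = 4/5 (K(Q) = -1/5*(-4) = 4/5)
H(J) = 64/125 (H(J) = (4/5)**3 = 64/125)
Y(n, t) = sqrt(21) (Y(n, t) = sqrt(-2 - 1*(-23)) = sqrt(-2 + 23) = sqrt(21))
Y(H(-4), -5*2) + 1133 = sqrt(21) + 1133 = 1133 + sqrt(21)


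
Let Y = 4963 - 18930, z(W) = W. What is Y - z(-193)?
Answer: -13774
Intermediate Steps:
Y = -13967
Y - z(-193) = -13967 - 1*(-193) = -13967 + 193 = -13774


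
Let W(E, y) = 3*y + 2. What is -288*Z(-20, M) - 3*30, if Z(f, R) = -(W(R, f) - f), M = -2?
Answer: -11034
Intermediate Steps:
W(E, y) = 2 + 3*y
Z(f, R) = -2 - 2*f (Z(f, R) = -((2 + 3*f) - f) = -(2 + 2*f) = -2 - 2*f)
-288*Z(-20, M) - 3*30 = -288*(-2 - 2*(-20)) - 3*30 = -288*(-2 + 40) - 90 = -288*38 - 90 = -10944 - 90 = -11034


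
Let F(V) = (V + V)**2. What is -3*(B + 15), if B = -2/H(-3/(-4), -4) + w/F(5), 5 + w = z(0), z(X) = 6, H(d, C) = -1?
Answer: -5103/100 ≈ -51.030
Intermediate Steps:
F(V) = 4*V**2 (F(V) = (2*V)**2 = 4*V**2)
w = 1 (w = -5 + 6 = 1)
B = 201/100 (B = -2/(-1) + 1/(4*5**2) = -2*(-1) + 1/(4*25) = 2 + 1/100 = 201/100 ≈ 2.0100)
-3*(B + 15) = -3*(201/100 + 15) = -3*1701/100 = -5103/100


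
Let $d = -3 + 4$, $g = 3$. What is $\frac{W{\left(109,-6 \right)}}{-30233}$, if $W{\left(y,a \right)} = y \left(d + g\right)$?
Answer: $- \frac{436}{30233} \approx -0.014421$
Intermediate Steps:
$d = 1$
$W{\left(y,a \right)} = 4 y$ ($W{\left(y,a \right)} = y \left(1 + 3\right) = y 4 = 4 y$)
$\frac{W{\left(109,-6 \right)}}{-30233} = \frac{4 \cdot 109}{-30233} = 436 \left(- \frac{1}{30233}\right) = - \frac{436}{30233}$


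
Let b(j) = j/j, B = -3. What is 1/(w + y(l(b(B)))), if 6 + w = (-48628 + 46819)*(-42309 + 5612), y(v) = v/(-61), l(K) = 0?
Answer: 1/66384867 ≈ 1.5064e-8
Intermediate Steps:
b(j) = 1
y(v) = -v/61 (y(v) = v*(-1/61) = -v/61)
w = 66384867 (w = -6 + (-48628 + 46819)*(-42309 + 5612) = -6 - 1809*(-36697) = -6 + 66384873 = 66384867)
1/(w + y(l(b(B)))) = 1/(66384867 - 1/61*0) = 1/(66384867 + 0) = 1/66384867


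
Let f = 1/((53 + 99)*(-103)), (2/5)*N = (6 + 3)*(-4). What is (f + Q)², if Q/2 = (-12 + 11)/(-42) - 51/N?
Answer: 3768408855121/2702341454400 ≈ 1.3945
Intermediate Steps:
N = -90 (N = 5*((6 + 3)*(-4))/2 = 5*(9*(-4))/2 = (5/2)*(-36) = -90)
Q = 124/105 (Q = 2*((-12 + 11)/(-42) - 51/(-90)) = 2*(-1*(-1/42) - 51*(-1/90)) = 2*(1/42 + 17/30) = 2*(62/105) = 124/105 ≈ 1.1810)
f = -1/15656 (f = -1/103/152 = (1/152)*(-1/103) = -1/15656 ≈ -6.3873e-5)
(f + Q)² = (-1/15656 + 124/105)² = (1941239/1643880)² = 3768408855121/2702341454400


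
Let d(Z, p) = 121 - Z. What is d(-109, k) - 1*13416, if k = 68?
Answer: -13186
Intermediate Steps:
d(-109, k) - 1*13416 = (121 - 1*(-109)) - 1*13416 = (121 + 109) - 13416 = 230 - 13416 = -13186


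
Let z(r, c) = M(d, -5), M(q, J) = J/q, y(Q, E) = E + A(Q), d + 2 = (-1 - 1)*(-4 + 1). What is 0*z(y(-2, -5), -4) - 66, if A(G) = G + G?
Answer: -66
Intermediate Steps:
A(G) = 2*G
d = 4 (d = -2 + (-1 - 1)*(-4 + 1) = -2 - 2*(-3) = -2 + 6 = 4)
y(Q, E) = E + 2*Q
z(r, c) = -5/4
0*z(y(-2, -5), -4) - 66 = 0*(-5/4) - 66 = 0 - 66 = -66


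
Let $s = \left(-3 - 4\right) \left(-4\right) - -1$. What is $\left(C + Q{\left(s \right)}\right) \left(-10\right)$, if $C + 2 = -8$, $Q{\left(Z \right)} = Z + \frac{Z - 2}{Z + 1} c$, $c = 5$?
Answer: $-235$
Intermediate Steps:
$s = 29$ ($s = \left(-7\right) \left(-4\right) + 1 = 28 + 1 = 29$)
$Q{\left(Z \right)} = Z + \frac{5 \left(-2 + Z\right)}{1 + Z}$ ($Q{\left(Z \right)} = Z + \frac{Z - 2}{Z + 1} \cdot 5 = Z + \frac{-2 + Z}{1 + Z} 5 = Z + \frac{5 \left(-2 + Z\right)}{1 + Z}$)
$C = -10$ ($C = -2 - 8 = -10$)
$\left(C + Q{\left(s \right)}\right) \left(-10\right) = \left(-10 + \frac{-10 + 29^{2} + 6 \cdot 29}{1 + 29}\right) \left(-10\right) = \left(-10 + \frac{-10 + 841 + 174}{30}\right) \left(-10\right) = \left(-10 + \frac{1}{30} \cdot 1005\right) \left(-10\right) = \left(-10 + \frac{67}{2}\right) \left(-10\right) = \frac{47}{2} \left(-10\right) = -235$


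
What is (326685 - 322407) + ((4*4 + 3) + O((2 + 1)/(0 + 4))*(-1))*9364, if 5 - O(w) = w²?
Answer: 562565/4 ≈ 1.4064e+5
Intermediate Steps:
O(w) = 5 - w²
(326685 - 322407) + ((4*4 + 3) + O((2 + 1)/(0 + 4))*(-1))*9364 = (326685 - 322407) + ((4*4 + 3) + (5 - ((2 + 1)/(0 + 4))²)*(-1))*9364 = 4278 + ((16 + 3) + (5 - (3/4)²)*(-1))*9364 = 4278 + (19 + (5 - (3*(¼))²)*(-1))*9364 = 4278 + (19 + (5 - (¾)²)*(-1))*9364 = 4278 + (19 + (5 - 1*9/16)*(-1))*9364 = 4278 + (19 + (5 - 9/16)*(-1))*9364 = 4278 + (19 + (71/16)*(-1))*9364 = 4278 + (19 - 71/16)*9364 = 4278 + (233/16)*9364 = 4278 + 545453/4 = 562565/4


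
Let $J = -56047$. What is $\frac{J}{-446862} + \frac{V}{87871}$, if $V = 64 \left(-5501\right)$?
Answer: $- \frac{152399117231}{39266210802} \approx -3.8812$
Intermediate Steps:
$V = -352064$
$\frac{J}{-446862} + \frac{V}{87871} = - \frac{56047}{-446862} - \frac{352064}{87871} = \left(-56047\right) \left(- \frac{1}{446862}\right) - \frac{352064}{87871} = \frac{56047}{446862} - \frac{352064}{87871} = - \frac{152399117231}{39266210802}$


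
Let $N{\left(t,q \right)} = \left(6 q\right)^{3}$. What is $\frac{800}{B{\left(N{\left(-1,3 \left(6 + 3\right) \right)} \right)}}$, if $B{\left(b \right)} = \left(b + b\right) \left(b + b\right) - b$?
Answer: $\frac{100}{9037744635951} \approx 1.1065 \cdot 10^{-11}$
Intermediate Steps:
$N{\left(t,q \right)} = 216 q^{3}$
$B{\left(b \right)} = - b + 4 b^{2}$ ($B{\left(b \right)} = 2 b 2 b - b = 4 b^{2} - b = - b + 4 b^{2}$)
$\frac{800}{B{\left(N{\left(-1,3 \left(6 + 3\right) \right)} \right)}} = \frac{800}{216 \left(3 \left(6 + 3\right)\right)^{3} \left(-1 + 4 \cdot 216 \left(3 \left(6 + 3\right)\right)^{3}\right)} = \frac{800}{216 \left(3 \cdot 9\right)^{3} \left(-1 + 4 \cdot 216 \left(3 \cdot 9\right)^{3}\right)} = \frac{800}{216 \cdot 27^{3} \left(-1 + 4 \cdot 216 \cdot 27^{3}\right)} = \frac{800}{216 \cdot 19683 \left(-1 + 4 \cdot 216 \cdot 19683\right)} = \frac{800}{4251528 \left(-1 + 4 \cdot 4251528\right)} = \frac{800}{4251528 \left(-1 + 17006112\right)} = \frac{800}{4251528 \cdot 17006111} = \frac{800}{72301957087608} = 800 \cdot \frac{1}{72301957087608} = \frac{100}{9037744635951}$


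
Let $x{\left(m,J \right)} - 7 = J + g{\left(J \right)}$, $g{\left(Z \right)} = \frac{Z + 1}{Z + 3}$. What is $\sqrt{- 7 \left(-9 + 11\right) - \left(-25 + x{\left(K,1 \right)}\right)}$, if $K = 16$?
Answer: $\frac{\sqrt{10}}{2} \approx 1.5811$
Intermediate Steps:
$g{\left(Z \right)} = \frac{1 + Z}{3 + Z}$
$x{\left(m,J \right)} = 7 + J + \frac{1 + J}{3 + J}$ ($x{\left(m,J \right)} = 7 + \left(J + \frac{1 + J}{3 + J}\right) = 7 + J + \frac{1 + J}{3 + J}$)
$\sqrt{- 7 \left(-9 + 11\right) - \left(-25 + x{\left(K,1 \right)}\right)} = \sqrt{- 7 \left(-9 + 11\right) + \left(25 - \frac{22 + 1^{2} + 11 \cdot 1}{3 + 1}\right)} = \sqrt{\left(-7\right) 2 + \left(25 - \frac{22 + 1 + 11}{4}\right)} = \sqrt{-14 + \left(25 - \frac{1}{4} \cdot 34\right)} = \sqrt{-14 + \left(25 - \frac{17}{2}\right)} = \sqrt{-14 + \frac{33}{2}} = \sqrt{\frac{5}{2}} = \frac{\sqrt{10}}{2}$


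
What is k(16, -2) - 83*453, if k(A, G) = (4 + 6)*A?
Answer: -37439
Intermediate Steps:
k(A, G) = 10*A
k(16, -2) - 83*453 = 10*16 - 83*453 = 160 - 37599 = -37439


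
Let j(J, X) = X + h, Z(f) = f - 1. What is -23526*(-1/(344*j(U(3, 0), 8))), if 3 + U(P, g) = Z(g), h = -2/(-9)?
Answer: 105867/12728 ≈ 8.3176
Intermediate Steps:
Z(f) = -1 + f
h = 2/9 (h = -2*(-⅑) = 2/9 ≈ 0.22222)
U(P, g) = -4 + g (U(P, g) = -3 + (-1 + g) = -4 + g)
j(J, X) = 2/9 + X (j(J, X) = X + 2/9 = 2/9 + X)
-23526*(-1/(344*j(U(3, 0), 8))) = -23526*(-1/(344*(2/9 + 8))) = -23526/((-344*74/9)) = -23526/(-25456/9) = -23526*(-9/25456) = 105867/12728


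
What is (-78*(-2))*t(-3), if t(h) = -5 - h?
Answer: -312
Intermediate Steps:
(-78*(-2))*t(-3) = (-78*(-2))*(-5 - 1*(-3)) = (-13*(-12))*(-5 + 3) = 156*(-2) = -312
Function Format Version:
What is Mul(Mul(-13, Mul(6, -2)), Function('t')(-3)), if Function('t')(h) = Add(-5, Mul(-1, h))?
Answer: -312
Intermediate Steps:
Mul(Mul(-13, Mul(6, -2)), Function('t')(-3)) = Mul(Mul(-13, Mul(6, -2)), Add(-5, Mul(-1, -3))) = Mul(Mul(-13, -12), Add(-5, 3)) = Mul(156, -2) = -312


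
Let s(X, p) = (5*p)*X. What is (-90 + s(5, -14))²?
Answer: 193600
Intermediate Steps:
s(X, p) = 5*X*p
(-90 + s(5, -14))² = (-90 + 5*5*(-14))² = (-90 - 350)² = (-440)² = 193600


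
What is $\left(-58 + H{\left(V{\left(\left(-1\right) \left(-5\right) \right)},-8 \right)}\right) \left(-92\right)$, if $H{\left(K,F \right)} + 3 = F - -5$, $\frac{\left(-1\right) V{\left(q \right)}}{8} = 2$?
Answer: $5888$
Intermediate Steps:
$V{\left(q \right)} = -16$ ($V{\left(q \right)} = \left(-8\right) 2 = -16$)
$H{\left(K,F \right)} = 2 + F$ ($H{\left(K,F \right)} = -3 + \left(F - -5\right) = -3 + \left(F + 5\right) = -3 + \left(5 + F\right) = 2 + F$)
$\left(-58 + H{\left(V{\left(\left(-1\right) \left(-5\right) \right)},-8 \right)}\right) \left(-92\right) = \left(-58 + \left(2 - 8\right)\right) \left(-92\right) = \left(-58 - 6\right) \left(-92\right) = \left(-64\right) \left(-92\right) = 5888$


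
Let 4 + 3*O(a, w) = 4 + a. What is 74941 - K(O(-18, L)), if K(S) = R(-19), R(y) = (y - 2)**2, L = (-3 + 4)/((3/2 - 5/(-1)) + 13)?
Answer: 74500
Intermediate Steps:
L = 2/39 (L = 1/((3*(1/2) - 5*(-1)) + 13) = 1/((3/2 + 5) + 13) = 1/(13/2 + 13) = 1/(39/2) = 1*(2/39) = 2/39 ≈ 0.051282)
O(a, w) = a/3 (O(a, w) = -4/3 + (4 + a)/3 = -4/3 + (4/3 + a/3) = a/3)
R(y) = (-2 + y)**2
K(S) = 441 (K(S) = (-2 - 19)**2 = (-21)**2 = 441)
74941 - K(O(-18, L)) = 74941 - 1*441 = 74941 - 441 = 74500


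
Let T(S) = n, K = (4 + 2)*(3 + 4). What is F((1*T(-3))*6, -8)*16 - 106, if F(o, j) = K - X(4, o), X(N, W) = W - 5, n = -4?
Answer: 1030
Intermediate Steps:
K = 42 (K = 6*7 = 42)
T(S) = -4
X(N, W) = -5 + W
F(o, j) = 47 - o (F(o, j) = 42 - (-5 + o) = 42 + (5 - o) = 47 - o)
F((1*T(-3))*6, -8)*16 - 106 = (47 - 1*(-4)*6)*16 - 106 = (47 - (-4)*6)*16 - 106 = (47 - 1*(-24))*16 - 106 = (47 + 24)*16 - 106 = 71*16 - 106 = 1136 - 106 = 1030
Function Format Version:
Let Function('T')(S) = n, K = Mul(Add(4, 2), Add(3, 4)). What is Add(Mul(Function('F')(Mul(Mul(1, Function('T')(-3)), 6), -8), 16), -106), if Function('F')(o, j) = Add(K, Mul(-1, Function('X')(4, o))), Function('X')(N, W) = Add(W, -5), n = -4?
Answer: 1030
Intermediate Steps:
K = 42 (K = Mul(6, 7) = 42)
Function('T')(S) = -4
Function('X')(N, W) = Add(-5, W)
Function('F')(o, j) = Add(47, Mul(-1, o)) (Function('F')(o, j) = Add(42, Mul(-1, Add(-5, o))) = Add(42, Add(5, Mul(-1, o))) = Add(47, Mul(-1, o)))
Add(Mul(Function('F')(Mul(Mul(1, Function('T')(-3)), 6), -8), 16), -106) = Add(Mul(Add(47, Mul(-1, Mul(Mul(1, -4), 6))), 16), -106) = Add(Mul(Add(47, Mul(-1, Mul(-4, 6))), 16), -106) = Add(Mul(Add(47, Mul(-1, -24)), 16), -106) = Add(Mul(Add(47, 24), 16), -106) = Add(Mul(71, 16), -106) = Add(1136, -106) = 1030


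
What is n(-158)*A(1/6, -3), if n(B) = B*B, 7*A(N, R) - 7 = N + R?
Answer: 312050/21 ≈ 14860.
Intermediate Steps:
A(N, R) = 1 + N/7 + R/7 (A(N, R) = 1 + (N + R)/7 = 1 + (N/7 + R/7) = 1 + N/7 + R/7)
n(B) = B²
n(-158)*A(1/6, -3) = (-158)²*(1 + (⅐)/6 + (⅐)*(-3)) = 24964*(1 + (⅐)*(⅙) - 3/7) = 24964*(1 + 1/42 - 3/7) = 24964*(25/42) = 312050/21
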